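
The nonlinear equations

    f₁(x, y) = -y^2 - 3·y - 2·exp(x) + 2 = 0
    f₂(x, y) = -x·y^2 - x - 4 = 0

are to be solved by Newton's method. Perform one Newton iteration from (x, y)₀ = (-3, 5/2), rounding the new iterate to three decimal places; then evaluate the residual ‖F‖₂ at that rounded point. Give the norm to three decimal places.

4.035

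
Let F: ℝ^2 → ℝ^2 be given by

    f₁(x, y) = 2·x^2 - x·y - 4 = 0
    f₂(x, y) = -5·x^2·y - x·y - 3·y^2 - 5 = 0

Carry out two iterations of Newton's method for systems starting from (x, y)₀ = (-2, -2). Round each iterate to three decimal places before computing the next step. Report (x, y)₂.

At (-2, -2): F = (0.000, 19.000).
Jacobian J = [[4·x - y, -x], [-10·x·y - y, -5·x^2 - x - 6·y]].
At the point, J = [[-6.000, 2.000], [-38.000, -6.000]] (det J = 112.000).
Solving J·Δ = −F gives Δ = (0.339, 1.018).
Then the next iterate is (x, y)₁ = (-1.661, -0.982).
Round to (-1.661, -0.982) and repeat: F = (-0.11326, 4.02223), J = [[-5.662, 1.661], [-15.32902, -6.24161]].
Δ = (0.098, 0.403), so (x, y)₂ = (-1.563, -0.579).

(-1.563, -0.579)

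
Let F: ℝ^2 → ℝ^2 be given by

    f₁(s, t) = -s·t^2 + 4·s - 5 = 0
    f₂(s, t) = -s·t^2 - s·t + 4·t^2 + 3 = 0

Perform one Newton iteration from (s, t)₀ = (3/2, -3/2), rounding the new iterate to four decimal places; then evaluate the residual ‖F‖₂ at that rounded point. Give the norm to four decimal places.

8.4429

At (3/2, -3/2): F = (-2.3750, 10.8750).
Jacobian J = [[-t^2 + 4, -2·s·t], [-t^2 - t, -2·s·t - s + 8·t]].
At the point, J = [[1.7500, 4.5000], [-0.7500, -9.0000]] (det J = -12.3750).
Solving J·Δ = −F gives Δ = (-2.2273, 1.3939).
Then the next iterate is (s, t)₁ = (-0.7273, -0.1061).
Re-evaluating at (-0.7273, -0.1061): F = (-7.901013, 2.976050), so ‖F‖₂ = 8.4429.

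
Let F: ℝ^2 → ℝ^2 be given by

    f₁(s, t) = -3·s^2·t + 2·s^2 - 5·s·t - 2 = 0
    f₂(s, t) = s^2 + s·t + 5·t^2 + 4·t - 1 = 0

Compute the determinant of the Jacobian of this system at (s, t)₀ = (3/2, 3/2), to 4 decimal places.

-243.3750

J = [[-6·s·t + 4·s - 5·t, -3·s^2 - 5·s], [2·s + t, s + 10·t + 4]].
At the point, J = [[-15.0000, -14.2500], [4.5000, 20.5000]].
det J = -243.3750.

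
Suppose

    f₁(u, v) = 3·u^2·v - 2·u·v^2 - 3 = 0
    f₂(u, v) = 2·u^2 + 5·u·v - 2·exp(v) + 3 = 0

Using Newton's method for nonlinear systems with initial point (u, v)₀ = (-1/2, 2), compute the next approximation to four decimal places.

(-0.6674, 0.9804)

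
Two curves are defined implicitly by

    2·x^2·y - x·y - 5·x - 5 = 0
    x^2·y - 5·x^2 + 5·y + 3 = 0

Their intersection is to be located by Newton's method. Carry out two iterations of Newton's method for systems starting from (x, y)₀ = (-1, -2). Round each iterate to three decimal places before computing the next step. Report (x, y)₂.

(-1.284, 0.538)

At (-1, -2): F = (-6.000, -14.000).
Jacobian J = [[4·x·y - y - 5, 2·x^2 - x], [2·x·y - 10·x, x^2 + 5]].
At the point, J = [[5.000, 3.000], [14.000, 6.000]] (det J = -12.000).
Solving J·Δ = −F gives Δ = (0.500, 1.167).
Then the next iterate is (x, y)₁ = (-0.500, -0.833).
Round to (-0.500, -0.833) and repeat: F = (-3.333, -2.62325), J = [[-2.501, 1.000], [5.833, 5.250]].
Δ = (-0.784, 1.371), so (x, y)₂ = (-1.284, 0.538).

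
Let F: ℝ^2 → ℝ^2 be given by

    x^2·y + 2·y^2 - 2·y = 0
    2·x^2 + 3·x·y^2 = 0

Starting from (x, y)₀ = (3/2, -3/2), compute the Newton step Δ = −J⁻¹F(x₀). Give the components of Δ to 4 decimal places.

(-0.2119, 0.8832)

At (3/2, -3/2): F = (4.1250, 14.6250).
Jacobian J = [[2·x·y, x^2 + 4·y - 2], [4·x + 3·y^2, 6·x·y]].
At the point, J = [[-4.5000, -5.7500], [12.7500, -13.5000]] (det J = 134.0625).
Solving J·Δ = −F gives Δ = (-0.2119, 0.8832).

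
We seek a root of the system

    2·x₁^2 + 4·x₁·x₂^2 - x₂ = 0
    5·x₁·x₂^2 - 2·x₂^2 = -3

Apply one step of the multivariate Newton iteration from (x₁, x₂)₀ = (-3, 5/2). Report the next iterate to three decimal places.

(-1.451, 1.855)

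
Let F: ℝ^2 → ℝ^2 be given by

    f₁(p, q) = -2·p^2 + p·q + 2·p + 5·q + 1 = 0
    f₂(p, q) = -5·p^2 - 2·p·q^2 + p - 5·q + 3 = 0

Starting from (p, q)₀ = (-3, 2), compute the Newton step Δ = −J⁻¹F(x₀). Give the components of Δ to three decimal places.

(1.159, 0.229)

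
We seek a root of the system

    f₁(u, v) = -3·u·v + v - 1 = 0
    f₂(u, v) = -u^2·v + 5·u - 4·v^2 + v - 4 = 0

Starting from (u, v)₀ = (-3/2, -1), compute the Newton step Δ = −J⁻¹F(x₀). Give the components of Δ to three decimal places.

At (-3/2, -1): F = (-6.500, -14.250).
Jacobian J = [[-3·v, -3·u + 1], [-2·u·v + 5, -u^2 - 8·v + 1]].
At the point, J = [[3.000, 5.500], [2.000, 6.750]] (det J = 9.250).
Solving J·Δ = −F gives Δ = (-3.730, 3.216).

(-3.730, 3.216)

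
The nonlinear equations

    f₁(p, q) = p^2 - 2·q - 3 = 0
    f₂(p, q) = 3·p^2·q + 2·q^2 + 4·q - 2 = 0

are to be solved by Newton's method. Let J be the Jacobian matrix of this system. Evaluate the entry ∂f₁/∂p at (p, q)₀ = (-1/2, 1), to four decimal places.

∂f₁/∂p = 2·p.
At (-1/2, 1) this is -1.0000.

-1.0000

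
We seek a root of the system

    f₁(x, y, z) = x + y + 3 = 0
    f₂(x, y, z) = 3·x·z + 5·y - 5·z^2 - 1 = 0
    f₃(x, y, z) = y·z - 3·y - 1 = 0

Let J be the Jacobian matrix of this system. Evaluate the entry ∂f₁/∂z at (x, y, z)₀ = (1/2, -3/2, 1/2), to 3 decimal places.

0.000

∂f₁/∂z = 0.
At (1/2, -3/2, 1/2) this is 0.000.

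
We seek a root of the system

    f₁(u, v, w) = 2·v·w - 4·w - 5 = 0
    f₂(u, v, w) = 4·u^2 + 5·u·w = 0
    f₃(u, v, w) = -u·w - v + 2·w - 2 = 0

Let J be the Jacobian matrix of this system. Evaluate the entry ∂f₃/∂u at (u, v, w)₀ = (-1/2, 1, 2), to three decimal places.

-2.000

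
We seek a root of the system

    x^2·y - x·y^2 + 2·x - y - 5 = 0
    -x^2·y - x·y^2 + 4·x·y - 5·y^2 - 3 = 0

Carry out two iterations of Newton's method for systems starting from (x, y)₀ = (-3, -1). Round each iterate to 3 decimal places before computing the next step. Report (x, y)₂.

(-5.178, -4.904)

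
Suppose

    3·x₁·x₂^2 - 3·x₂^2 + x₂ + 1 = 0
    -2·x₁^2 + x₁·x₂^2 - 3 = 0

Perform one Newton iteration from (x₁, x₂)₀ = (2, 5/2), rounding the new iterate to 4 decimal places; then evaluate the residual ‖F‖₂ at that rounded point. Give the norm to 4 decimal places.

4.3257

At (2, 5/2): F = (22.2500, 1.5000).
Jacobian J = [[3·x₂^2, 6·x₁·x₂ - 6·x₂ + 1], [-4·x₁ + x₂^2, 2·x₁·x₂]].
At the point, J = [[18.7500, 16.0000], [-1.7500, 10.0000]] (det J = 215.5000).
Solving J·Δ = −F gives Δ = (-0.9211, -0.3112).
Then the next iterate is (x₁, x₂)₁ = (1.0789, 2.1888).
Re-evaluating at (1.0789, 2.1888): F = (4.322793, -0.159207), so ‖F‖₂ = 4.3257.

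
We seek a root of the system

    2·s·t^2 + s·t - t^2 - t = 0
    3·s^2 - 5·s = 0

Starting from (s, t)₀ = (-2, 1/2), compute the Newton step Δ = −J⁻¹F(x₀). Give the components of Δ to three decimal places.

At (-2, 1/2): F = (-2.750, 22.000).
Jacobian J = [[2·t^2 + t, 4·s·t + s - 2·t - 1], [6·s - 5, 0]].
At the point, J = [[1.000, -8.000], [-17.000, 0.000]] (det J = -136.000).
Solving J·Δ = −F gives Δ = (1.294, -0.182).

(1.294, -0.182)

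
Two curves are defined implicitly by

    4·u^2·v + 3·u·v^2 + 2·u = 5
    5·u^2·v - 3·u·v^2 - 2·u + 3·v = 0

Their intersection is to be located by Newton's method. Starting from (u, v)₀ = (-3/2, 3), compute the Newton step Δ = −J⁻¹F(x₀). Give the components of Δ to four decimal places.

At (-3/2, 3): F = (-21.5000, 86.2500).
Jacobian J = [[8·u·v + 3·v^2 + 2, 4·u^2 + 6·u·v], [10·u·v - 3·v^2 - 2, 5·u^2 - 6·u·v + 3]].
At the point, J = [[-7.0000, -18.0000], [-74.0000, 41.2500]] (det J = -1620.7500).
Solving J·Δ = −F gives Δ = (0.4107, -1.3542).

(0.4107, -1.3542)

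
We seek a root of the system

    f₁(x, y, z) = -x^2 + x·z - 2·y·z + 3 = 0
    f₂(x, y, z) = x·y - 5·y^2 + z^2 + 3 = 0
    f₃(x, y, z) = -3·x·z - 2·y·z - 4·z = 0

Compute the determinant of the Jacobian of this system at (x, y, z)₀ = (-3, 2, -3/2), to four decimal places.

-876.0000

J = [[-2·x + z, -2·z, x - 2·y], [y, x - 10·y, 2·z], [-3·z, -2·z, -3·x - 2·y - 4]].
At the point, J = [[4.5000, 3.0000, -7.0000], [2.0000, -23.0000, -3.0000], [4.5000, 3.0000, 1.0000]].
det J = -876.0000.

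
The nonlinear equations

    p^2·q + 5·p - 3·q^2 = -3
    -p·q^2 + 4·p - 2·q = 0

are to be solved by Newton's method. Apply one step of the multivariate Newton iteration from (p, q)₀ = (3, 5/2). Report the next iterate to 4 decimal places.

(1.7546, 1.9737)

At (3, 5/2): F = (21.7500, -11.7500).
Jacobian J = [[2·p·q + 5, p^2 - 6·q], [-q^2 + 4, -2·p·q - 2]].
At the point, J = [[20.0000, -6.0000], [-2.2500, -17.0000]] (det J = -353.5000).
Solving J·Δ = −F gives Δ = (-1.2454, -0.5263).
Then the next iterate is (p, q)₁ = (1.7546, 1.9737).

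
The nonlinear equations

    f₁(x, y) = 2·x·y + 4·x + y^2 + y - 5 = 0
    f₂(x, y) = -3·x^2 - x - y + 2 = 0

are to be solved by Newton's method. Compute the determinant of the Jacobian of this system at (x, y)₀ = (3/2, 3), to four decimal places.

90.0000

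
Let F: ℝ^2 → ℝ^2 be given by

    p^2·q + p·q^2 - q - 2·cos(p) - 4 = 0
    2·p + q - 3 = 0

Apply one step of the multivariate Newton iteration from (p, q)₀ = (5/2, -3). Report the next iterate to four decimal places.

(2.8673, -2.7345)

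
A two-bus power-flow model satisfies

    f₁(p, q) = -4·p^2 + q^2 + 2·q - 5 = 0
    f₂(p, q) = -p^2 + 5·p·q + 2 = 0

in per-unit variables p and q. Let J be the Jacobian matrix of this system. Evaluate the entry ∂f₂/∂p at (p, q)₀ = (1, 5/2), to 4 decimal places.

∂f₂/∂p = -2·p + 5·q.
At (1, 5/2) this is 10.5000.

10.5000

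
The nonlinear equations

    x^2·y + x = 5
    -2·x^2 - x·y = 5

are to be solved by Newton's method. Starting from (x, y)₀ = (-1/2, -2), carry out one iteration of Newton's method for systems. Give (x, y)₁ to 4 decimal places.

(2.2500, -11.0000)

At (-1/2, -2): F = (-6.0000, -6.5000).
Jacobian J = [[2·x·y + 1, x^2], [-4·x - y, -x]].
At the point, J = [[3.0000, 0.2500], [4.0000, 0.5000]] (det J = 0.5000).
Solving J·Δ = −F gives Δ = (2.7500, -9.0000).
Then the next iterate is (x, y)₁ = (2.2500, -11.0000).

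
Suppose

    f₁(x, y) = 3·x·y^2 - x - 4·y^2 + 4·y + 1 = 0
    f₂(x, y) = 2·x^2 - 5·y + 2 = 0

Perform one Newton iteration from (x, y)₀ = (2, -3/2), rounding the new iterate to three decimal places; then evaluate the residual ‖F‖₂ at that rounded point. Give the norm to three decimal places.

At (2, -3/2): F = (-2.500, 17.500).
Jacobian J = [[3·y^2 - 1, 6·x·y - 8·y + 4], [4·x, -5]].
At the point, J = [[5.750, -2.000], [8.000, -5.000]] (det J = -12.750).
Solving J·Δ = −F gives Δ = (3.725, 9.461).
Then the next iterate is (x, y)₁ = (5.725, 7.961).
Re-evaluating at (5.725, 7.961): F = (862.11784, 27.74625), so ‖F‖₂ = 862.564.

862.564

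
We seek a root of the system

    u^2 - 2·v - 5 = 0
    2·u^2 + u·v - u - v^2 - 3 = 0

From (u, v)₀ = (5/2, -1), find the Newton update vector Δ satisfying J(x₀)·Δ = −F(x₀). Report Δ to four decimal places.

(-0.5617, 0.2208)

At (5/2, -1): F = (3.2500, 3.5000).
Jacobian J = [[2·u, -2], [4·u + v - 1, u - 2·v]].
At the point, J = [[5.0000, -2.0000], [8.0000, 4.5000]] (det J = 38.5000).
Solving J·Δ = −F gives Δ = (-0.5617, 0.2208).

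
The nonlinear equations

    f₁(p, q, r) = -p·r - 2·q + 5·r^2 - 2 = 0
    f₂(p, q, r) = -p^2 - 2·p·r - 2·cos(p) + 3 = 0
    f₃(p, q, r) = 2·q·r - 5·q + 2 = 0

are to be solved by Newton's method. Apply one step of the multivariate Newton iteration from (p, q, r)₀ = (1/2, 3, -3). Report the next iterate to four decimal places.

(0.0570, 0.9209, -1.6449)

At (1/2, 3, -3): F = (38.5000, 3.994835, -31.0000).
Jacobian J = [[-r, -2, -p + 10·r], [-2·p - 2·r + 2·sin(p), 0, -2·p], [0, 2·r - 5, 2·q]].
At the point, J = [[3.0000, -2.0000, -30.5000], [5.958851, 0.0000, -1.0000], [0.0000, -11.0000, 6.0000]] (det J = 2037.700749).
Solving J·Δ = −F gives Δ = (-0.4430, -2.0791, 1.3551).
Then the next iterate is (p, q, r)₁ = (0.0570, 0.9209, -1.6449).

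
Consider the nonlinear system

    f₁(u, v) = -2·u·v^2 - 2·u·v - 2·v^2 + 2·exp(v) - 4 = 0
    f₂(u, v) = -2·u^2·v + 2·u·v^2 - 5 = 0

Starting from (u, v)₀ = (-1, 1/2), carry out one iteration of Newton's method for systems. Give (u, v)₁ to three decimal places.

At (-1, 1/2): F = (0.29744, -6.500).
Jacobian J = [[-2·v^2 - 2·v, -4·u·v - 2·u - 4·v + 2·exp(v)], [-4·u·v + 2·v^2, -2·u^2 + 4·u·v]].
At the point, J = [[-1.500, 5.29744], [2.500, -4.000]] (det J = -7.24361).
Solving J·Δ = −F gives Δ = (4.589, 1.243).
Then the next iterate is (u, v)₁ = (3.589, 1.743).

(3.589, 1.743)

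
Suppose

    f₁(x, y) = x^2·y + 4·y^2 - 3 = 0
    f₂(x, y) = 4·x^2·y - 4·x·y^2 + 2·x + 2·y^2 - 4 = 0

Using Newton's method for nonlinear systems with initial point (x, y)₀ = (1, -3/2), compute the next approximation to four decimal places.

At (1, -3/2): F = (4.5000, -12.5000).
Jacobian J = [[2·x·y, x^2 + 8·y], [8·x·y - 4·y^2 + 2, 4·x^2 - 8·x·y + 4·y]].
At the point, J = [[-3.0000, -11.0000], [-19.0000, 10.0000]] (det J = -239.0000).
Solving J·Δ = −F gives Δ = (-0.3870, 0.5146).
Then the next iterate is (x, y)₁ = (0.6130, -0.9854).

(0.6130, -0.9854)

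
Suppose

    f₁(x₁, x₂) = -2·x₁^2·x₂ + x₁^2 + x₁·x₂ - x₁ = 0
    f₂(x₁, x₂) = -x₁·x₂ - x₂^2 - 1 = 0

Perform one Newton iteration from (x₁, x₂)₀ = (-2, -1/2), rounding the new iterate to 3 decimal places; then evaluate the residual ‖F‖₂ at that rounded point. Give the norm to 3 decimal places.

At (-2, -1/2): F = (11.000, -2.250).
Jacobian J = [[-4·x₁·x₂ + 2·x₁ + x₂ - 1, -2·x₁^2 + x₁], [-x₂, -x₁ - 2·x₂]].
At the point, J = [[-9.500, -10.000], [0.500, 3.000]] (det J = -23.500).
Solving J·Δ = −F gives Δ = (0.447, 0.676).
Then the next iterate is (x₁, x₂)₁ = (-1.553, 0.176).
Re-evaluating at (-1.553, 0.176): F = (2.84252, -0.75765), so ‖F‖₂ = 2.942.

2.942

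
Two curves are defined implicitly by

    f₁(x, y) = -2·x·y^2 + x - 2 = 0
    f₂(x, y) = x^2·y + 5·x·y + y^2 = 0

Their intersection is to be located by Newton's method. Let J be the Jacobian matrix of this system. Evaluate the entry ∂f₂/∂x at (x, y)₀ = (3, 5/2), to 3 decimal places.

∂f₂/∂x = 2·x·y + 5·y.
At (3, 5/2) this is 27.500.

27.500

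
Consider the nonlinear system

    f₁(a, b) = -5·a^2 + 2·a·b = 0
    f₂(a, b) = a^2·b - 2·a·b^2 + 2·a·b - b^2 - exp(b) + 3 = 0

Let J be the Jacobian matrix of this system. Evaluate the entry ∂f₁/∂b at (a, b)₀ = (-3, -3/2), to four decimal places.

-6.0000

∂f₁/∂b = 2·a.
At (-3, -3/2) this is -6.0000.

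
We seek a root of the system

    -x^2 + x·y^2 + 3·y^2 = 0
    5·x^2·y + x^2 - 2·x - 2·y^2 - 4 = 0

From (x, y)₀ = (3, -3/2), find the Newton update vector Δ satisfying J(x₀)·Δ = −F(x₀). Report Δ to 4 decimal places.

(-1.1671, 0.4931)

At (3, -3/2): F = (4.5000, -73.0000).
Jacobian J = [[-2·x + y^2, 2·x·y + 6·y], [10·x·y + 2·x - 2, 5·x^2 - 4·y]].
At the point, J = [[-3.7500, -18.0000], [-41.0000, 51.0000]] (det J = -929.2500).
Solving J·Δ = −F gives Δ = (-1.1671, 0.4931).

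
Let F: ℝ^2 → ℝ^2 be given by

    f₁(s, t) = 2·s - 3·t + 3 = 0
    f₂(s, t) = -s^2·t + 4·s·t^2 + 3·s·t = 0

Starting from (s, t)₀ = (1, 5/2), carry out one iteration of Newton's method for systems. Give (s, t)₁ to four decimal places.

(0.7233, 1.4822)

At (1, 5/2): F = (-2.5000, 30.0000).
Jacobian J = [[2, -3], [-2·s·t + 4·t^2 + 3·t, -s^2 + 8·s·t + 3·s]].
At the point, J = [[2.0000, -3.0000], [27.5000, 22.0000]] (det J = 126.5000).
Solving J·Δ = −F gives Δ = (-0.2767, -1.0178).
Then the next iterate is (s, t)₁ = (0.7233, 1.4822).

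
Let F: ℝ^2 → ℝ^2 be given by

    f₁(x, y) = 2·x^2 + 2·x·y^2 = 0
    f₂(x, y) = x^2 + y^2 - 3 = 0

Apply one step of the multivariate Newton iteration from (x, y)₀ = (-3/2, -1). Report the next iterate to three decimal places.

(-1.327, -1.135)

At (-3/2, -1): F = (1.500, 0.250).
Jacobian J = [[4·x + 2·y^2, 4·x·y], [2·x, 2·y]].
At the point, J = [[-4.000, 6.000], [-3.000, -2.000]] (det J = 26.000).
Solving J·Δ = −F gives Δ = (0.173, -0.135).
Then the next iterate is (x, y)₁ = (-1.327, -1.135).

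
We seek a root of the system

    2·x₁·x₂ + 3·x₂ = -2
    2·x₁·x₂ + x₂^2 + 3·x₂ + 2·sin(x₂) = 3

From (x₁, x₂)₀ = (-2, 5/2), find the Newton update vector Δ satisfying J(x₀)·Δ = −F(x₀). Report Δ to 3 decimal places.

(-0.044, -0.720)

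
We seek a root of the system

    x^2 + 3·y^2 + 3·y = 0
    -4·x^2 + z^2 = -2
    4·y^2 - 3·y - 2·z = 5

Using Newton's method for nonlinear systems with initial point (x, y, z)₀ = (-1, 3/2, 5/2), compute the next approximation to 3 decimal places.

(1.763, 0.940, -2.771)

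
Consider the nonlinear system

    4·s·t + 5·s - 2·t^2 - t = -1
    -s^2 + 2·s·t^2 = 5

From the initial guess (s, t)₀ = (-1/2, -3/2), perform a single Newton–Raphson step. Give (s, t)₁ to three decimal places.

(0.423, -0.692)

At (-1/2, -3/2): F = (-1.500, -7.500).
Jacobian J = [[4·t + 5, 4·s - 4·t - 1], [-2·s + 2·t^2, 4·s·t]].
At the point, J = [[-1.000, 3.000], [5.500, 3.000]] (det J = -19.500).
Solving J·Δ = −F gives Δ = (0.923, 0.808).
Then the next iterate is (s, t)₁ = (0.423, -0.692).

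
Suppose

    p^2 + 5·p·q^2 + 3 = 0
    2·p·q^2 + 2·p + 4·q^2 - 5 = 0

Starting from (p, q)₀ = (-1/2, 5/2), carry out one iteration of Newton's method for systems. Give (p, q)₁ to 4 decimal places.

At (-1/2, 5/2): F = (-12.3750, 12.7500).
Jacobian J = [[2·p + 5·q^2, 10·p·q], [2·q^2 + 2, 4·p·q + 8·q]].
At the point, J = [[30.2500, -12.5000], [14.5000, 15.0000]] (det J = 635.0000).
Solving J·Δ = −F gives Δ = (0.0413, -0.8900).
Then the next iterate is (p, q)₁ = (-0.4587, 1.6100).

(-0.4587, 1.6100)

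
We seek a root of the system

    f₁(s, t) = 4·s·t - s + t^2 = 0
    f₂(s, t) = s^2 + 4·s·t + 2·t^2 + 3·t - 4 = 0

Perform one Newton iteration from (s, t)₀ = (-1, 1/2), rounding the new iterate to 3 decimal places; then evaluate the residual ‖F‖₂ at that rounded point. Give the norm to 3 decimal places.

262.307

At (-1, 1/2): F = (-0.750, -3.000).
Jacobian J = [[4·t - 1, 4·s + 2·t], [2·s + 4·t, 4·s + 4·t + 3]].
At the point, J = [[1.000, -3.000], [0.000, 1.000]] (det J = 1.000).
Solving J·Δ = −F gives Δ = (9.750, 3.000).
Then the next iterate is (s, t)₁ = (8.750, 3.500).
Re-evaluating at (8.750, 3.500): F = (126.000, 230.06250), so ‖F‖₂ = 262.307.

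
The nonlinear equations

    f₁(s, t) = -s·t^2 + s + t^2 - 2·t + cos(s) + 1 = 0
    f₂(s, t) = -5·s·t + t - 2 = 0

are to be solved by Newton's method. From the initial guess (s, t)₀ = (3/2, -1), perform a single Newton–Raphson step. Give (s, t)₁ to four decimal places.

(3.4123, 1.1633)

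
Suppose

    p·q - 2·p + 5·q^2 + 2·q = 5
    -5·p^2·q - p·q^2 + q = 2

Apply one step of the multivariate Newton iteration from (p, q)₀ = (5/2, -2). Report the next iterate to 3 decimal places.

At (5/2, -2): F = (1.000, 48.500).
Jacobian J = [[q - 2, p + 10·q + 2], [-10·p·q - q^2, -5·p^2 - 2·p·q + 1]].
At the point, J = [[-4.000, -15.500], [46.000, -20.250]] (det J = 794.000).
Solving J·Δ = −F gives Δ = (-0.921, 0.302).
Then the next iterate is (p, q)₁ = (1.579, -1.698).

(1.579, -1.698)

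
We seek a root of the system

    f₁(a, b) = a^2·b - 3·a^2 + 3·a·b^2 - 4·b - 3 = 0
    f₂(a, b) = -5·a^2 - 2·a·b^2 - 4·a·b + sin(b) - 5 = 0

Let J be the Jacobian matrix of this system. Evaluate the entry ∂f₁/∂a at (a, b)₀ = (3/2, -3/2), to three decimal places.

-6.750

∂f₁/∂a = 2·a·b - 6·a + 3·b^2.
At (3/2, -3/2) this is -6.750.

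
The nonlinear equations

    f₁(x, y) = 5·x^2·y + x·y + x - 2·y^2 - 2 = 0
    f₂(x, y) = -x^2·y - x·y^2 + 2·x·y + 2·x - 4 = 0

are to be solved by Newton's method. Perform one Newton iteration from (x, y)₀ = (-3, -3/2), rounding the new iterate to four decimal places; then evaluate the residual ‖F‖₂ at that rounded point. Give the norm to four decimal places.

19.6754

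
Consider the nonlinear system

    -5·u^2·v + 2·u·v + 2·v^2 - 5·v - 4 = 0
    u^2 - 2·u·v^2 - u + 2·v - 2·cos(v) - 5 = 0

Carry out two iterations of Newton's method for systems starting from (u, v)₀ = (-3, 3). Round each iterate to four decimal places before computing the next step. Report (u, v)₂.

(-0.8662, 1.5695)

At (-3, 3): F = (-154.0000, 68.979985).
Jacobian J = [[-10·u·v + 2·v, -5·u^2 + 2·u + 4·v - 5], [2·u - 2·v^2 - 1, -4·u·v + 2·sin(v) + 2]].
At the point, J = [[96.0000, -44.0000], [-25.0000, 38.282240]] (det J = 2575.095042).
Solving J·Δ = −F gives Δ = (1.1108, -1.0765).
Then the next iterate is (u, v)₁ = (-1.8892, 1.9235).
Round to (-1.8892, 1.9235) and repeat: F = (-47.811142, 18.975671), J = [[40.185762, -18.929783], [-12.178104, 18.412389]].
Δ = (1.0230, -0.3540), so (u, v)₂ = (-0.8662, 1.5695).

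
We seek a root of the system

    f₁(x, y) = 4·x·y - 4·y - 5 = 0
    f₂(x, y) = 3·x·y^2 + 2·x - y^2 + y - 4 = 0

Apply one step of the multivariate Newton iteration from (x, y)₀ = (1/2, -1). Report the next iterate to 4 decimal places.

(1.2000, -3.9000)

At (1/2, -1): F = (-3.0000, -3.5000).
Jacobian J = [[4·y, 4·x - 4], [3·y^2 + 2, 6·x·y - 2·y + 1]].
At the point, J = [[-4.0000, -2.0000], [5.0000, 0.0000]] (det J = 10.0000).
Solving J·Δ = −F gives Δ = (0.7000, -2.9000).
Then the next iterate is (x, y)₁ = (1.2000, -3.9000).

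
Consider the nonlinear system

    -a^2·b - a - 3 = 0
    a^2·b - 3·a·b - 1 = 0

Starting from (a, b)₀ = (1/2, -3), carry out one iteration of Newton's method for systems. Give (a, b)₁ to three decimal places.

(4.625, 19.000)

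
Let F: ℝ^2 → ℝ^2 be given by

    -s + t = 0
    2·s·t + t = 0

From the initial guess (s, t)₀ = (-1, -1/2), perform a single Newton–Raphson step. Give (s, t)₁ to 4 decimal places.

(-0.5000, -0.5000)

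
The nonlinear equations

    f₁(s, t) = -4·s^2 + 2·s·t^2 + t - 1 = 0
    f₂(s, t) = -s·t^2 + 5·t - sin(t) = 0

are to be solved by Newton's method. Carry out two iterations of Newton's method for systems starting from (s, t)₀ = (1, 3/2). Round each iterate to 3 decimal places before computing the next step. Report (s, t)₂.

(2.775, 2.392)

At (1, 3/2): F = (1.000, 4.25251).
Jacobian J = [[-8·s + 2·t^2, 4·s·t + 1], [-t^2, -2·s·t - cos(t) + 5]].
At the point, J = [[-3.500, 7.000], [-2.250, 1.92926]] (det J = 8.99758).
Solving J·Δ = −F gives Δ = (3.094, 1.404).
Then the next iterate is (s, t)₁ = (4.094, 2.904).
Round to (4.094, 2.904) and repeat: F = (3.91183, -20.24095), J = [[-15.88557, 48.55590], [-8.43322, -17.80604]].
Δ = (-1.319, -0.512), so (s, t)₂ = (2.775, 2.392).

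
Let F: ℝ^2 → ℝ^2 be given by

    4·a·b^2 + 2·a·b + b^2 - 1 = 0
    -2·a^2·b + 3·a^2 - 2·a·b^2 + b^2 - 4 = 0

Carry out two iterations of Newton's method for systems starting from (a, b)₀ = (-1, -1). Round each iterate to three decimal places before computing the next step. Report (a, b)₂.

(-1.353, 0.250)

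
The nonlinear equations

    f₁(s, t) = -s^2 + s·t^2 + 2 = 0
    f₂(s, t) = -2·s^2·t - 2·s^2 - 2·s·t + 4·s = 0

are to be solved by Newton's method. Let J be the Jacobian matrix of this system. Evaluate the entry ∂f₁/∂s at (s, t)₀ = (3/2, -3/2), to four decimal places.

-0.7500

∂f₁/∂s = -2·s + t^2.
At (3/2, -3/2) this is -0.7500.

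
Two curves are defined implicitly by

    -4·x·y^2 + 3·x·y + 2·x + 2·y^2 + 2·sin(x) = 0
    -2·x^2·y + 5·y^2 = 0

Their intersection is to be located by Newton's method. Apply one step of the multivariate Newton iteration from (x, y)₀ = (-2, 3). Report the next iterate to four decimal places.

(-1.8273, 1.8570)

At (-2, 3): F = (66.181405, 21.0000).
Jacobian J = [[-4·y^2 + 3·y + 2·cos(x) + 2, -8·x·y + 3·x + 4·y], [-4·x·y, -2·x^2 + 10·y]].
At the point, J = [[-25.832294, 54.0000], [24.0000, 22.0000]] (det J = -1864.310461).
Solving J·Δ = −F gives Δ = (0.1727, -1.1430).
Then the next iterate is (x, y)₁ = (-1.8273, 1.8570).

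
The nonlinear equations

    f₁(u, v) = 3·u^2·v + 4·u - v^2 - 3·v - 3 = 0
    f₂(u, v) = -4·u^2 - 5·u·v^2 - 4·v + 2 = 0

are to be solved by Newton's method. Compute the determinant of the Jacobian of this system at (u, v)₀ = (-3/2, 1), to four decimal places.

-67.2500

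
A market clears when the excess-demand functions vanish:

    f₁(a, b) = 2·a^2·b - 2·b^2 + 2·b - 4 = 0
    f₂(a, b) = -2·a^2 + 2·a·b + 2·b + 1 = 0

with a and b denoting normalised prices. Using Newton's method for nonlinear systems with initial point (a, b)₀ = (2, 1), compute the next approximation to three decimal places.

(1.643, 0.810)

At (2, 1): F = (4.000, -1.000).
Jacobian J = [[4·a·b, 2·a^2 - 4·b + 2], [-4·a + 2·b, 2·a + 2]].
At the point, J = [[8.000, 6.000], [-6.000, 6.000]] (det J = 84.000).
Solving J·Δ = −F gives Δ = (-0.357, -0.190).
Then the next iterate is (a, b)₁ = (1.643, 0.810).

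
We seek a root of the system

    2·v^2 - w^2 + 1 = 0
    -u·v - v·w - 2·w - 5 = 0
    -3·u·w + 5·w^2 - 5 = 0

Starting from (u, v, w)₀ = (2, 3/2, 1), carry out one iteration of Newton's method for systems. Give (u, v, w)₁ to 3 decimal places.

(-1.282, 0.429, 0.038)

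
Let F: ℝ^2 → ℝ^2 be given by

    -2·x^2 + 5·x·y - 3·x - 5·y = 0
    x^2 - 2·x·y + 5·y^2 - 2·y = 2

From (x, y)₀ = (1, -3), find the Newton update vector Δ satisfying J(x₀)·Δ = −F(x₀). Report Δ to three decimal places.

(-0.227, 1.594)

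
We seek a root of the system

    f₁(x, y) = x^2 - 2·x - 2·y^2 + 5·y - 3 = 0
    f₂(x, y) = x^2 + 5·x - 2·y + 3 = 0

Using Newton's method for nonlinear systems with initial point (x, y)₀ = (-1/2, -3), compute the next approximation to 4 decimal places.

At (-1/2, -3): F = (-34.7500, 6.7500).
Jacobian J = [[2·x - 2, -4·y + 5], [2·x + 5, -2]].
At the point, J = [[-3.0000, 17.0000], [4.0000, -2.0000]] (det J = -62.0000).
Solving J·Δ = −F gives Δ = (-0.7298, 1.9153).
Then the next iterate is (x, y)₁ = (-1.2298, -1.0847).

(-1.2298, -1.0847)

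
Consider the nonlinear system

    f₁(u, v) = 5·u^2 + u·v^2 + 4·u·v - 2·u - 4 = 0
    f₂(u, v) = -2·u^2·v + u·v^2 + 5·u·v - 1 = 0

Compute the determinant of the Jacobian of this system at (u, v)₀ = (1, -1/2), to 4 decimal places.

J = [[10·u + v^2 + 4·v - 2, 2·u·v + 4·u], [-4·u·v + v^2 + 5·v, -2·u^2 + 2·u·v + 5·u]].
At the point, J = [[6.2500, 3.0000], [-0.2500, 2.0000]].
det J = 13.2500.

13.2500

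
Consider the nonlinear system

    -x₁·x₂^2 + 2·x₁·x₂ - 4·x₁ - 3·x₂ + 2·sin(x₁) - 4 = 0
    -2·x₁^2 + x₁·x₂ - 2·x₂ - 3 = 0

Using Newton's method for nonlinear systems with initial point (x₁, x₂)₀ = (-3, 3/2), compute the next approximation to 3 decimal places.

At (-3, 3/2): F = (0.96776, -28.500).
Jacobian J = [[-x₂^2 + 2·x₂ + 2·cos(x₁) - 4, -2·x₁·x₂ + 2·x₁ - 3], [-4·x₁ + x₂, x₁ - 2]].
At the point, J = [[-5.22998, 0.000], [13.500, -5.000]] (det J = 26.14992).
Solving J·Δ = −F gives Δ = (0.185, -5.200).
Then the next iterate is (x₁, x₂)₁ = (-2.815, -3.700).

(-2.815, -3.700)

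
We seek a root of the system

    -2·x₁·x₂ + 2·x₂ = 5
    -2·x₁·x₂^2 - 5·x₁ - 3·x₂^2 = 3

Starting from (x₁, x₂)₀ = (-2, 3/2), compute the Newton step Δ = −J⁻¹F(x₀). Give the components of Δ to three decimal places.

At (-2, 3/2): F = (4.000, 9.250).
Jacobian J = [[-2·x₂, -2·x₁ + 2], [-2·x₂^2 - 5, -4·x₁·x₂ - 6·x₂]].
At the point, J = [[-3.000, 6.000], [-9.500, 3.000]] (det J = 48.000).
Solving J·Δ = −F gives Δ = (0.906, -0.214).

(0.906, -0.214)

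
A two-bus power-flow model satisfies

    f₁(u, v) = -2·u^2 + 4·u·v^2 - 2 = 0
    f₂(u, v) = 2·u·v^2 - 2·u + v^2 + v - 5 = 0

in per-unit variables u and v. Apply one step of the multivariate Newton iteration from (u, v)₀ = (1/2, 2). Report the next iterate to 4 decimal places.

(0.2756, 1.7051)

At (1/2, 2): F = (5.5000, 4.0000).
Jacobian J = [[-4·u + 4·v^2, 8·u·v], [2·v^2 - 2, 4·u·v + 2·v + 1]].
At the point, J = [[14.0000, 8.0000], [6.0000, 9.0000]] (det J = 78.0000).
Solving J·Δ = −F gives Δ = (-0.2244, -0.2949).
Then the next iterate is (u, v)₁ = (0.2756, 1.7051).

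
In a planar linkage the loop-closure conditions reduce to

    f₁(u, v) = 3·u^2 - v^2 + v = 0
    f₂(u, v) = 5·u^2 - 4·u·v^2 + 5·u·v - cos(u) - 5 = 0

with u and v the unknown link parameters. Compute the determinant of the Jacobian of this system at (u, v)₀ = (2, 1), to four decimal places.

J = [[6·u, -2·v + 1], [10·u - 4·v^2 + 5·v + sin(u), -8·u·v + 5·u]].
At the point, J = [[12.0000, -1.0000], [21.909297, -6.0000]].
det J = -50.0907.

-50.0907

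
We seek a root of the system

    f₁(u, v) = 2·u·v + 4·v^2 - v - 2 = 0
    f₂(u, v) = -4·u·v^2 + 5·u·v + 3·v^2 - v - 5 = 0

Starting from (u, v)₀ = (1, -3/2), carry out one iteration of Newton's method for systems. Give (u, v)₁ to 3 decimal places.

(0.470, -0.856)

At (1, -3/2): F = (5.500, -13.250).
Jacobian J = [[2·v, 2·u + 8·v - 1], [-4·v^2 + 5·v, -8·u·v + 5·u + 6·v - 1]].
At the point, J = [[-3.000, -11.000], [-16.500, 7.000]] (det J = -202.500).
Solving J·Δ = −F gives Δ = (-0.530, 0.644).
Then the next iterate is (u, v)₁ = (0.470, -0.856).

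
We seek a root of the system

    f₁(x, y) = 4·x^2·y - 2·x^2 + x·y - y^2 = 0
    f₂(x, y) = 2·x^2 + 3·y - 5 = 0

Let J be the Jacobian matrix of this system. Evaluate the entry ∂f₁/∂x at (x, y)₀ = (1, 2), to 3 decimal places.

14.000

∂f₁/∂x = 8·x·y - 4·x + y.
At (1, 2) this is 14.000.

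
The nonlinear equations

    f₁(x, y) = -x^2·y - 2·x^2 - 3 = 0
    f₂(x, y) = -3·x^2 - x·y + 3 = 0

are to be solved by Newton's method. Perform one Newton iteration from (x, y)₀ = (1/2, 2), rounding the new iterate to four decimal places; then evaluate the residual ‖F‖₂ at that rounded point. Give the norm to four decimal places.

262.8485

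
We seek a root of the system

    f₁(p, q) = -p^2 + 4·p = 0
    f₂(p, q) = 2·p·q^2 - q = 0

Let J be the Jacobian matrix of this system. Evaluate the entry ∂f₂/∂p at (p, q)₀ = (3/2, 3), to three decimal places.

∂f₂/∂p = 2·q^2.
At (3/2, 3) this is 18.000.

18.000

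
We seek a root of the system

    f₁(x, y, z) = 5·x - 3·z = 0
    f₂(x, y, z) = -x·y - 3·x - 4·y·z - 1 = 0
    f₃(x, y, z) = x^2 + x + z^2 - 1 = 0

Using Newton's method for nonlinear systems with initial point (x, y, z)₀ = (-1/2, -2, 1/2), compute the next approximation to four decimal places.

(0.9000, 4.7333, 1.5000)

At (-1/2, -2, 1/2): F = (-4.0000, 3.5000, -1.0000).
Jacobian J = [[5, 0, -3], [-y - 3, -x - 4·z, -4·y], [2·x + 1, 0, 2·z]].
At the point, J = [[5.0000, 0.0000, -3.0000], [-1.0000, -1.5000, 8.0000], [0.0000, 0.0000, 1.0000]] (det J = -7.5000).
Solving J·Δ = −F gives Δ = (1.4000, 6.7333, 1.0000).
Then the next iterate is (x, y, z)₁ = (0.9000, 4.7333, 1.5000).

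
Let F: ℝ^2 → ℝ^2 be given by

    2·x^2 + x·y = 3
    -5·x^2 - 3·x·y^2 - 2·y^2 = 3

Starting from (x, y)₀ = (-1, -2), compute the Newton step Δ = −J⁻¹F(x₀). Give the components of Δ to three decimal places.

At (-1, -2): F = (1.000, -4.000).
Jacobian J = [[4·x + y, x], [-10·x - 3·y^2, -6·x·y - 4·y]].
At the point, J = [[-6.000, -1.000], [-2.000, -4.000]] (det J = 22.000).
Solving J·Δ = −F gives Δ = (0.364, -1.182).

(0.364, -1.182)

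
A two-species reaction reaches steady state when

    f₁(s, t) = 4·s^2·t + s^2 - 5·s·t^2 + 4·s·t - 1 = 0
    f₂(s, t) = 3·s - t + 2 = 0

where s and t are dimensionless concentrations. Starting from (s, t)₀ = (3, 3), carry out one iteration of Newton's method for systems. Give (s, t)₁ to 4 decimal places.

At (3, 3): F = (17.0000, 8.0000).
Jacobian J = [[8·s·t + 2·s - 5·t^2 + 4·t, 4·s^2 - 10·s·t + 4·s], [3, -1]].
At the point, J = [[45.0000, -42.0000], [3.0000, -1.0000]] (det J = 81.0000).
Solving J·Δ = −F gives Δ = (-3.9383, -3.8148).
Then the next iterate is (s, t)₁ = (-0.9383, -0.8148).

(-0.9383, -0.8148)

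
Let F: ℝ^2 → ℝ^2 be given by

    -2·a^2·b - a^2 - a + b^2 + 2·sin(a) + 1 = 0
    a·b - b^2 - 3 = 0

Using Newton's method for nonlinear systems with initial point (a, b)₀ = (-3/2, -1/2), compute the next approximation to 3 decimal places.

At (-3/2, -1/2): F = (0.75501, -2.500).
Jacobian J = [[-4·a·b - 2·a + 2·cos(a) - 1, -2·a^2 + 2·b], [b, a - 2·b]].
At the point, J = [[-0.85853, -5.500], [-0.500, -0.500]] (det J = -2.32074).
Solving J·Δ = −F gives Δ = (-6.088, 1.088).
Then the next iterate is (a, b)₁ = (-7.588, 0.588).

(-7.588, 0.588)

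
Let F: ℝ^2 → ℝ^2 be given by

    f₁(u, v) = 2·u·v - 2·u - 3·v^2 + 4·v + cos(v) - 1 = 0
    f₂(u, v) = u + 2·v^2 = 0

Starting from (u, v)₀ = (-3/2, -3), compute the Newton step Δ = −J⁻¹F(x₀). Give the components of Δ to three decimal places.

At (-3/2, -3): F = (-28.98999, 16.500).
Jacobian J = [[2·v - 2, 2·u - 6·v - sin(v) + 4], [1, 4·v]].
At the point, J = [[-8.000, 19.14112], [1.000, -12.000]] (det J = 76.85888).
Solving J·Δ = −F gives Δ = (-0.417, 1.340).

(-0.417, 1.340)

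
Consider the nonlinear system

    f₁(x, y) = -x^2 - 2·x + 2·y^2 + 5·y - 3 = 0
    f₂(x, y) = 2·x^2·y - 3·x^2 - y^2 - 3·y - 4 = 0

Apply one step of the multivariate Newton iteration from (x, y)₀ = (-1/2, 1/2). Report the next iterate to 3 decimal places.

At (-1/2, 1/2): F = (0.750, -6.250).
Jacobian J = [[-2·x - 2, 4·y + 5], [4·x·y - 6·x, 2·x^2 - 2·y - 3]].
At the point, J = [[-1.000, 7.000], [2.000, -3.500]] (det J = -10.500).
Solving J·Δ = −F gives Δ = (3.917, 0.452).
Then the next iterate is (x, y)₁ = (3.417, 0.952).

(3.417, 0.952)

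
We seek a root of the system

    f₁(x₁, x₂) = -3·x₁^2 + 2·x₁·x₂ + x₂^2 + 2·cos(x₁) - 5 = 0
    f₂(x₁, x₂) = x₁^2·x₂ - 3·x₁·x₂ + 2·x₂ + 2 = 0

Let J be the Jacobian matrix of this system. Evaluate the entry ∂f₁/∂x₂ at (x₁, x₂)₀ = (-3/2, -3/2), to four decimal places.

-6.0000

∂f₁/∂x₂ = 2·x₁ + 2·x₂.
At (-3/2, -3/2) this is -6.0000.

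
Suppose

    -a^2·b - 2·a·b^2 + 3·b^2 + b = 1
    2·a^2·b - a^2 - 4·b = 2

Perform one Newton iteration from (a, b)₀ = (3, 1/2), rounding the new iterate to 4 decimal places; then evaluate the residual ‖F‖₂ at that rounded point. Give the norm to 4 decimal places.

At (3, 1/2): F = (-5.7500, -4.0000).
Jacobian J = [[-2·a·b - 2·b^2, -a^2 - 4·a·b + 6·b + 1], [4·a·b - 2·a, 2·a^2 - 4]].
At the point, J = [[-3.5000, -11.0000], [0.0000, 14.0000]] (det J = -49.0000).
Solving J·Δ = −F gives Δ = (-2.5408, 0.2857).
Then the next iterate is (a, b)₁ = (0.4592, 0.7857).
Re-evaluating at (0.4592, 0.7857): F = (0.905046, -5.022312), so ‖F‖₂ = 5.1032.

5.1032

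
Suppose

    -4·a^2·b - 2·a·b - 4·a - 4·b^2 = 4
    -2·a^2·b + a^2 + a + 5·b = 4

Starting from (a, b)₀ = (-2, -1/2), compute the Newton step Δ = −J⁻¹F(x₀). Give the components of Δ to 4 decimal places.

(-1.3478, 2.9783)

At (-2, -1/2): F = (9.0000, -0.5000).
Jacobian J = [[-8·a·b - 2·b - 4, -4·a^2 - 2·a - 8·b], [-4·a·b + 2·a + 1, -2·a^2 + 5]].
At the point, J = [[-11.0000, -8.0000], [-7.0000, -3.0000]] (det J = -23.0000).
Solving J·Δ = −F gives Δ = (-1.3478, 2.9783).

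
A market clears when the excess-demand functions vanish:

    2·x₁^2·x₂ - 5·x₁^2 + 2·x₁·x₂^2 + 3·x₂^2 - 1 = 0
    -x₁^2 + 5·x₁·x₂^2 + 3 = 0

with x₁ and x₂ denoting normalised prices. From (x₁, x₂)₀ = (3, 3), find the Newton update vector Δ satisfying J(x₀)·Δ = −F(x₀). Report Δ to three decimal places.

At (3, 3): F = (89.000, 129.000).
Jacobian J = [[4·x₁·x₂ - 10·x₁ + 2·x₂^2, 2·x₁^2 + 4·x₁·x₂ + 6·x₂], [-2·x₁ + 5·x₂^2, 10·x₁·x₂]].
At the point, J = [[24.000, 72.000], [39.000, 90.000]] (det J = -648.000).
Solving J·Δ = −F gives Δ = (-1.972, -0.579).

(-1.972, -0.579)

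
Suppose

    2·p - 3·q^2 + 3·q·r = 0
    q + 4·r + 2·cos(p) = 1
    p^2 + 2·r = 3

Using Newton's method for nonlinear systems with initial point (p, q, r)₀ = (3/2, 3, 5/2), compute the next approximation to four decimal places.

(1.6845, 0.8336, 0.0982)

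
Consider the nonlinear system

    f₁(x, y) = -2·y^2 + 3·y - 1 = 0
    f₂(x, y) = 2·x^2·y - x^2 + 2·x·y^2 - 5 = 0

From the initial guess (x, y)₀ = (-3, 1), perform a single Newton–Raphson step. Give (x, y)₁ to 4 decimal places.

At (-3, 1): F = (0.0000, -2.0000).
Jacobian J = [[0, -4·y + 3], [4·x·y - 2·x + 2·y^2, 2·x^2 + 4·x·y]].
At the point, J = [[0.0000, -1.0000], [-4.0000, 6.0000]] (det J = -4.0000).
Solving J·Δ = −F gives Δ = (-0.5000, 0.0000).
Then the next iterate is (x, y)₁ = (-3.5000, 1.0000).

(-3.5000, 1.0000)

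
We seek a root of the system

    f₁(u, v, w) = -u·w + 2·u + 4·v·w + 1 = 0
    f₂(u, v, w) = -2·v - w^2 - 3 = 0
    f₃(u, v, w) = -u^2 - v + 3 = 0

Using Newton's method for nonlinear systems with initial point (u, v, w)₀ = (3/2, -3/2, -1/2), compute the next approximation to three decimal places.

(2.105, -1.065, 0.619)

At (3/2, -3/2, -1/2): F = (7.750, -0.250, 2.250).
Jacobian J = [[-w + 2, 4·w, -u + 4·v], [0, -2, -2·w], [-2·u, -1, 0]].
At the point, J = [[2.500, -2.000, -7.500], [0.000, -2.000, 1.000], [-3.000, -1.000, 0.000]] (det J = 53.500).
Solving J·Δ = −F gives Δ = (0.605, 0.435, 1.119).
Then the next iterate is (u, v, w)₁ = (2.105, -1.065, 0.619).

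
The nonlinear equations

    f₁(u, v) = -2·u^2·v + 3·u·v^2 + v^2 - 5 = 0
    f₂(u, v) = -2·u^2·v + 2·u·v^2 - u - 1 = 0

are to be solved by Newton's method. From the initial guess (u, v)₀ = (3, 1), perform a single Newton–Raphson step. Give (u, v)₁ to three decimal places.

(1.553, 0.987)

At (3, 1): F = (-13.000, -16.000).
Jacobian J = [[-4·u·v + 3·v^2, -2·u^2 + 6·u·v + 2·v], [-4·u·v + 2·v^2 - 1, -2·u^2 + 4·u·v]].
At the point, J = [[-9.000, 2.000], [-11.000, -6.000]] (det J = 76.000).
Solving J·Δ = −F gives Δ = (-1.447, -0.013).
Then the next iterate is (u, v)₁ = (1.553, 0.987).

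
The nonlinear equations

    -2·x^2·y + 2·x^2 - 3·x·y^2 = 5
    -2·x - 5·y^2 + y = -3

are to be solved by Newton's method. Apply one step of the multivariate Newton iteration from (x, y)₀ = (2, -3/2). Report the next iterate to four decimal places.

At (2, -3/2): F = (1.5000, -13.7500).
Jacobian J = [[-4·x·y + 4·x - 3·y^2, -2·x^2 - 6·x·y], [-2, -10·y + 1]].
At the point, J = [[13.2500, 10.0000], [-2.0000, 16.0000]] (det J = 232.0000).
Solving J·Δ = −F gives Δ = (-0.6961, 0.7724).
Then the next iterate is (x, y)₁ = (1.3039, -0.7276).

(1.3039, -0.7276)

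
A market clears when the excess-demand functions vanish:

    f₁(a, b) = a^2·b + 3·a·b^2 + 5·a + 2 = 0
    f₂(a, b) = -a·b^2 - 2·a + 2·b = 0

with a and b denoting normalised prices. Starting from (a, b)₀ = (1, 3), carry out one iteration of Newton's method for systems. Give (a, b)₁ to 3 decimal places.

At (1, 3): F = (37.000, -5.000).
Jacobian J = [[2·a·b + 3·b^2 + 5, a^2 + 6·a·b], [-b^2 - 2, -2·a·b + 2]].
At the point, J = [[38.000, 19.000], [-11.000, -4.000]] (det J = 57.000).
Solving J·Δ = −F gives Δ = (0.930, -3.807).
Then the next iterate is (a, b)₁ = (1.930, -0.807).

(1.930, -0.807)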